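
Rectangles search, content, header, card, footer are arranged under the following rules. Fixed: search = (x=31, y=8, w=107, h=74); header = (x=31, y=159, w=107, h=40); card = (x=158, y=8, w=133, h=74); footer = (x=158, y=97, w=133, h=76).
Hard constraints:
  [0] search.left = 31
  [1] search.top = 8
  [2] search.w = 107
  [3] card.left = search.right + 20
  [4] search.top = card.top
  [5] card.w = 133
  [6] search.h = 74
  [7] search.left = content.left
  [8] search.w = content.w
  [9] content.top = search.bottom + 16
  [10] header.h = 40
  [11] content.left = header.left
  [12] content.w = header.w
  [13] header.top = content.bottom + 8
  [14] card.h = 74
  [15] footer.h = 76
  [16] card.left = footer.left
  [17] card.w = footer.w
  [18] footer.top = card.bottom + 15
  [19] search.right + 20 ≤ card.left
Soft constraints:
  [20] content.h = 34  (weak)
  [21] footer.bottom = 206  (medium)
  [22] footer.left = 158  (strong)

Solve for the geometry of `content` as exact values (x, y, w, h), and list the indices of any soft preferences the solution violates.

1. content.x = 31  [search.left = content.left]
2. content.w = 107  [search.w = content.w]
3. content.y = 98  [content.top = search.bottom + 16]
4. content.h = 53  [header.top = content.bottom + 8]

content = (x=31, y=98, w=107, h=53)
violated soft preferences: 20, 21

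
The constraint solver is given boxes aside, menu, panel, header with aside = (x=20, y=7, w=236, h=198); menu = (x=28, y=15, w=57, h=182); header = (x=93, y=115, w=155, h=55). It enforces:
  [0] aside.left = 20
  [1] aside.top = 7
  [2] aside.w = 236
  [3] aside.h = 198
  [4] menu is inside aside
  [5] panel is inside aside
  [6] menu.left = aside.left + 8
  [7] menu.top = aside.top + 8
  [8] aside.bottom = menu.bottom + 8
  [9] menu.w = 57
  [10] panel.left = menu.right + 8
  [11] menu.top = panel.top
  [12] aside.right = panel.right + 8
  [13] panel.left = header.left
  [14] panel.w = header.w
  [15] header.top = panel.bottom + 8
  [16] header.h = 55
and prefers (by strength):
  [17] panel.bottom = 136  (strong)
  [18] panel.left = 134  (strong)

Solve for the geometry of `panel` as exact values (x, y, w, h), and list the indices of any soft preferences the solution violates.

panel = (x=93, y=15, w=155, h=92)
violated soft preferences: 17, 18

1. panel.x = 93  [panel.left = menu.right + 8]
2. panel.y = 15  [menu.top = panel.top]
3. panel.w = 155  [aside.right = panel.right + 8]
4. panel.h = 92  [header.top = panel.bottom + 8]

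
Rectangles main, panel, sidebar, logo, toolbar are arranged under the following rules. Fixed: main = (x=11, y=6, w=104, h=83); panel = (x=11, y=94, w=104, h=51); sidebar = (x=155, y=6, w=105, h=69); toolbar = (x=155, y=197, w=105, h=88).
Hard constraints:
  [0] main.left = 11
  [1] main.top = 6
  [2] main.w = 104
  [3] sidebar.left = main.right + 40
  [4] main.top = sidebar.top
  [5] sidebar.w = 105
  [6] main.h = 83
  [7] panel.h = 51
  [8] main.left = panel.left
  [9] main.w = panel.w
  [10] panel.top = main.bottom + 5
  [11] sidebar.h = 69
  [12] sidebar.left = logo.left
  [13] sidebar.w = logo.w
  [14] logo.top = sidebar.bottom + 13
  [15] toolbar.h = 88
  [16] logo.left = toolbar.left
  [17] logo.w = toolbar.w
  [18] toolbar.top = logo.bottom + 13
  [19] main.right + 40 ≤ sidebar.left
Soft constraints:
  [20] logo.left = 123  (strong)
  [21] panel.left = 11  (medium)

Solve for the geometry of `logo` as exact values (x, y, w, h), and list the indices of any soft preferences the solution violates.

logo = (x=155, y=88, w=105, h=96)
violated soft preferences: 20

1. logo.x = 155  [sidebar.left = logo.left]
2. logo.w = 105  [sidebar.w = logo.w]
3. logo.y = 88  [logo.top = sidebar.bottom + 13]
4. logo.h = 96  [toolbar.top = logo.bottom + 13]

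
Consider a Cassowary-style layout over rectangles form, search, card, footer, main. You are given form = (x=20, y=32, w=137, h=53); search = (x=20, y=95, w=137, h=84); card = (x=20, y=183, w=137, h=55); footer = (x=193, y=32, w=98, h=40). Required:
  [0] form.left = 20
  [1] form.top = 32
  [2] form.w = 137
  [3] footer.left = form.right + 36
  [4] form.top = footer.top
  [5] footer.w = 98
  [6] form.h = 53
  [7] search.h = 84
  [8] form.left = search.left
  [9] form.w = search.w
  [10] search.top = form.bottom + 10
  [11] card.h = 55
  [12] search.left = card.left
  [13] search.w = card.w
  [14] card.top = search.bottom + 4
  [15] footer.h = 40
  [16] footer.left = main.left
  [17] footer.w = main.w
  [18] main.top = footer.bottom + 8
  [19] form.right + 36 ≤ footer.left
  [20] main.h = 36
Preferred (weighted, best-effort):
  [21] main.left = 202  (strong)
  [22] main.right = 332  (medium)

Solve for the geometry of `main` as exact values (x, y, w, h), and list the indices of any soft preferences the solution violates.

main = (x=193, y=80, w=98, h=36)
violated soft preferences: 21, 22

1. main.x = 193  [footer.left = main.left]
2. main.w = 98  [footer.w = main.w]
3. main.y = 80  [main.top = footer.bottom + 8]
4. main.h = 36  [main.h = 36]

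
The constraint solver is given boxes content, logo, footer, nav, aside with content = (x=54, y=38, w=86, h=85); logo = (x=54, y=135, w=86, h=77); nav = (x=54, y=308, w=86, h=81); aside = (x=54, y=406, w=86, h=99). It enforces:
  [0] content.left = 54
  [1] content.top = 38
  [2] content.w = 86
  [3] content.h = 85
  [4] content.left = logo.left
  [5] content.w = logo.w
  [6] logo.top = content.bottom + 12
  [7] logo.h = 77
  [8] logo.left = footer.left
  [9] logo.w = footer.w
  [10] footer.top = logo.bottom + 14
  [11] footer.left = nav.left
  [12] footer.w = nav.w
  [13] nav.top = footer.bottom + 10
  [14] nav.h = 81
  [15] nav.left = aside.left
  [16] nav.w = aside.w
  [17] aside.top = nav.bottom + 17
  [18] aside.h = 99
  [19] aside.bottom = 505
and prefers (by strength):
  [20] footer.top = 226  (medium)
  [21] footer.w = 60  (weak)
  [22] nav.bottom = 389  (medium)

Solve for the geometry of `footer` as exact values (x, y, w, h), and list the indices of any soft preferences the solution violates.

footer = (x=54, y=226, w=86, h=72)
violated soft preferences: 21

1. footer.x = 54  [logo.left = footer.left]
2. footer.w = 86  [logo.w = footer.w]
3. footer.y = 226  [footer.top = logo.bottom + 14]
4. footer.h = 72  [nav.top = footer.bottom + 10]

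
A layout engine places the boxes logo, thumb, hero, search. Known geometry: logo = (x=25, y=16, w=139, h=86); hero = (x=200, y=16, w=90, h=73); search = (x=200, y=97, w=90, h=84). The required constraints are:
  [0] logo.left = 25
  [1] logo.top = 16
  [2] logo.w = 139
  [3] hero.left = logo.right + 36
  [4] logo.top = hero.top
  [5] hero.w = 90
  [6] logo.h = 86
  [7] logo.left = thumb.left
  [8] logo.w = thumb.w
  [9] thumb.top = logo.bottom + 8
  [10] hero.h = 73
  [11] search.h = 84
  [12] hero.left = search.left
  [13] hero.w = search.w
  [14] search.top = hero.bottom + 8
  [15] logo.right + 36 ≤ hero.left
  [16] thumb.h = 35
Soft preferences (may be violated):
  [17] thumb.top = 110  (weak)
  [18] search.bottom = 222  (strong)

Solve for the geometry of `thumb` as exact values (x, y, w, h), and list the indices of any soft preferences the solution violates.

thumb = (x=25, y=110, w=139, h=35)
violated soft preferences: 18

1. thumb.x = 25  [logo.left = thumb.left]
2. thumb.w = 139  [logo.w = thumb.w]
3. thumb.y = 110  [thumb.top = logo.bottom + 8]
4. thumb.h = 35  [thumb.h = 35]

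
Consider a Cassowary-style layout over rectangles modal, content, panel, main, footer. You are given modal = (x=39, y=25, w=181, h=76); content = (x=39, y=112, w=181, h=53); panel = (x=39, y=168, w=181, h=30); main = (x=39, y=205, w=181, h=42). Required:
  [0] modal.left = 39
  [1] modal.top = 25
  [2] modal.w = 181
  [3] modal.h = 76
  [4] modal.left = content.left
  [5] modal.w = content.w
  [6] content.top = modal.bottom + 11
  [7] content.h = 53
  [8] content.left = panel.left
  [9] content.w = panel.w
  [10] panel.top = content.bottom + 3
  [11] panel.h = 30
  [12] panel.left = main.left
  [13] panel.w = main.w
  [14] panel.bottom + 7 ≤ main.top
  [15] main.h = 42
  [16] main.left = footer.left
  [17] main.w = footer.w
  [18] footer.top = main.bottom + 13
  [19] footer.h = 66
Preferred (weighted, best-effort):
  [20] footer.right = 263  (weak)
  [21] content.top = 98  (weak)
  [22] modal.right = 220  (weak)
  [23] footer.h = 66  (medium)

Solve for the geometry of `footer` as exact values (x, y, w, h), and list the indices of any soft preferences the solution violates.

footer = (x=39, y=260, w=181, h=66)
violated soft preferences: 20, 21

1. footer.x = 39  [main.left = footer.left]
2. footer.w = 181  [main.w = footer.w]
3. footer.y = 260  [footer.top = main.bottom + 13]
4. footer.h = 66  [footer.h = 66]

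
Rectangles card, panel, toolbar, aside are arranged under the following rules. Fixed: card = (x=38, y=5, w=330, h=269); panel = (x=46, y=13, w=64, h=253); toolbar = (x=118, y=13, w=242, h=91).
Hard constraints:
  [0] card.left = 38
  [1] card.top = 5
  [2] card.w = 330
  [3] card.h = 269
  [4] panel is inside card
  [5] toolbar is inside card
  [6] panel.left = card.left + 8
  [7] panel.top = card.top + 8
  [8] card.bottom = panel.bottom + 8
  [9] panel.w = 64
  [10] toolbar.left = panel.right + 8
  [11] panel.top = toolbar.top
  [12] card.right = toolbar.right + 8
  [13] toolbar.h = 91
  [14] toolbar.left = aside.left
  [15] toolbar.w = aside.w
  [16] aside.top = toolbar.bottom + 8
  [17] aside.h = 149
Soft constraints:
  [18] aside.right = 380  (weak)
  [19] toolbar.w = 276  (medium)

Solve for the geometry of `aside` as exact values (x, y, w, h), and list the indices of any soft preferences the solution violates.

aside = (x=118, y=112, w=242, h=149)
violated soft preferences: 18, 19

1. aside.x = 118  [toolbar.left = aside.left]
2. aside.w = 242  [toolbar.w = aside.w]
3. aside.y = 112  [aside.top = toolbar.bottom + 8]
4. aside.h = 149  [aside.h = 149]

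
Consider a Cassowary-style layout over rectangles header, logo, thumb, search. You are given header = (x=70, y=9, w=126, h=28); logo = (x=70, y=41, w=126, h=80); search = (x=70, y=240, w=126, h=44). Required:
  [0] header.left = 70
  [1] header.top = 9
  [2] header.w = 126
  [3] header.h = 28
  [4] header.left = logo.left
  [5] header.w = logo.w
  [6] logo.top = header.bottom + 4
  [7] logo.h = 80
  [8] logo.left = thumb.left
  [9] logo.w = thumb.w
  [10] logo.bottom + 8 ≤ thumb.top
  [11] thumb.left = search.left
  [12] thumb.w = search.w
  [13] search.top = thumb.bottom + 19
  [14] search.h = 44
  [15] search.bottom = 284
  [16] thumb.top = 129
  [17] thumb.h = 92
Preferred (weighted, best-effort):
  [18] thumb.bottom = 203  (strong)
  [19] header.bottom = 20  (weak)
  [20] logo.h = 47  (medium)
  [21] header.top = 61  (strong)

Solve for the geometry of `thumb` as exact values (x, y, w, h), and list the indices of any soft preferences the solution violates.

thumb = (x=70, y=129, w=126, h=92)
violated soft preferences: 18, 19, 20, 21

1. thumb.x = 70  [logo.left = thumb.left]
2. thumb.w = 126  [logo.w = thumb.w]
3. thumb.y = 129  [thumb.top = 129]
4. thumb.h = 92  [thumb.h = 92]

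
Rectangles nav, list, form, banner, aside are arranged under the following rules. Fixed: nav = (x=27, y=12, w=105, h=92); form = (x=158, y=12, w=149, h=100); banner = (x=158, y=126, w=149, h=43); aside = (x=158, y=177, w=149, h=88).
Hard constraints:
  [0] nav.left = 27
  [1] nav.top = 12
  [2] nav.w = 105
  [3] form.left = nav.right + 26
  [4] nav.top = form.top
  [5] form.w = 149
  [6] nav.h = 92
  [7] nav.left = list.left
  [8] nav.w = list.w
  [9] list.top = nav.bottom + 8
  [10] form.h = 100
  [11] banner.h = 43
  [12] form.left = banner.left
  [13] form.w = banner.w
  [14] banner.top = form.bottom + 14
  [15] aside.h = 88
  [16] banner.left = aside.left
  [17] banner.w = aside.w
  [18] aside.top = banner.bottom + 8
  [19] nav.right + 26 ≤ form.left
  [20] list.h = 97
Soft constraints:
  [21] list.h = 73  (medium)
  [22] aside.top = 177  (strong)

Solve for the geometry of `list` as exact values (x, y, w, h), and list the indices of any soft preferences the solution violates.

list = (x=27, y=112, w=105, h=97)
violated soft preferences: 21

1. list.x = 27  [nav.left = list.left]
2. list.w = 105  [nav.w = list.w]
3. list.y = 112  [list.top = nav.bottom + 8]
4. list.h = 97  [list.h = 97]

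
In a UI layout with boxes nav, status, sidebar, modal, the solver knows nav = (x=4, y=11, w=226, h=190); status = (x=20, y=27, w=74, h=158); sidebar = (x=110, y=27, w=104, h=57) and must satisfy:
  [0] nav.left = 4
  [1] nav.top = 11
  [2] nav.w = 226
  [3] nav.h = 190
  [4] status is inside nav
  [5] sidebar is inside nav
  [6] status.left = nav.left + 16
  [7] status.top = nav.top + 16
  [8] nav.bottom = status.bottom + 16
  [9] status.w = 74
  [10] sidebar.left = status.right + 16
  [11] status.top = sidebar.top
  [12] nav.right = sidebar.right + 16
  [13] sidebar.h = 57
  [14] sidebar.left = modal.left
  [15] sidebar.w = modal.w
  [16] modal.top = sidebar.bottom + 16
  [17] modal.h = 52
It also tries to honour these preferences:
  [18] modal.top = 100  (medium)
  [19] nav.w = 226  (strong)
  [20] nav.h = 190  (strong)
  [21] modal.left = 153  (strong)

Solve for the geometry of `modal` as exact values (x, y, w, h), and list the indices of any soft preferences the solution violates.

1. modal.x = 110  [sidebar.left = modal.left]
2. modal.w = 104  [sidebar.w = modal.w]
3. modal.y = 100  [modal.top = sidebar.bottom + 16]
4. modal.h = 52  [modal.h = 52]

modal = (x=110, y=100, w=104, h=52)
violated soft preferences: 21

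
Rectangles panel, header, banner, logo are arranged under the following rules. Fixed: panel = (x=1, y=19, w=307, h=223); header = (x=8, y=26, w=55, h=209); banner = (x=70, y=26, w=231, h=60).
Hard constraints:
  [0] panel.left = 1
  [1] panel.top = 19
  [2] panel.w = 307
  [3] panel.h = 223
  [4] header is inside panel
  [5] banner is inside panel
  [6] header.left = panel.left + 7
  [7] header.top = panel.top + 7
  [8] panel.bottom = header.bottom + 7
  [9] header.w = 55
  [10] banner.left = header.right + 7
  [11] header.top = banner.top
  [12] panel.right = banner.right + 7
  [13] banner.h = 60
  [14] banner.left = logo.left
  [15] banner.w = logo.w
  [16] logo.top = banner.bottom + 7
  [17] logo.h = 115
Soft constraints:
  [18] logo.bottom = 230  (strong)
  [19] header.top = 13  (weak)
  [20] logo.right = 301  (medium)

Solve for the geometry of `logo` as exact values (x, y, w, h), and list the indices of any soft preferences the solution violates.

logo = (x=70, y=93, w=231, h=115)
violated soft preferences: 18, 19

1. logo.x = 70  [banner.left = logo.left]
2. logo.w = 231  [banner.w = logo.w]
3. logo.y = 93  [logo.top = banner.bottom + 7]
4. logo.h = 115  [logo.h = 115]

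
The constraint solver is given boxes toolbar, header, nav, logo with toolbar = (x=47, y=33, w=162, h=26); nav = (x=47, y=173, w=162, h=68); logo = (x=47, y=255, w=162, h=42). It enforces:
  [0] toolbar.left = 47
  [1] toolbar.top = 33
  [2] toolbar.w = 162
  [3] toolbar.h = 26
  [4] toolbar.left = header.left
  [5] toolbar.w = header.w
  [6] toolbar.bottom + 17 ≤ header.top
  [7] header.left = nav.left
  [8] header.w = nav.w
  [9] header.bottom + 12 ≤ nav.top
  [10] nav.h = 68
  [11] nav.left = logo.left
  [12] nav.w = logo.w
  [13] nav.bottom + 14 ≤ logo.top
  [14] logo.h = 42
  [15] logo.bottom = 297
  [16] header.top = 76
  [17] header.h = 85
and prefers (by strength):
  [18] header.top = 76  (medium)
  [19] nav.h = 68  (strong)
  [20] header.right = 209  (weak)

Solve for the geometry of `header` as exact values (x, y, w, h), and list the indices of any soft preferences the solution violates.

header = (x=47, y=76, w=162, h=85)
violated soft preferences: none

1. header.x = 47  [toolbar.left = header.left]
2. header.w = 162  [toolbar.w = header.w]
3. header.y = 76  [header.top = 76]
4. header.h = 85  [header.h = 85]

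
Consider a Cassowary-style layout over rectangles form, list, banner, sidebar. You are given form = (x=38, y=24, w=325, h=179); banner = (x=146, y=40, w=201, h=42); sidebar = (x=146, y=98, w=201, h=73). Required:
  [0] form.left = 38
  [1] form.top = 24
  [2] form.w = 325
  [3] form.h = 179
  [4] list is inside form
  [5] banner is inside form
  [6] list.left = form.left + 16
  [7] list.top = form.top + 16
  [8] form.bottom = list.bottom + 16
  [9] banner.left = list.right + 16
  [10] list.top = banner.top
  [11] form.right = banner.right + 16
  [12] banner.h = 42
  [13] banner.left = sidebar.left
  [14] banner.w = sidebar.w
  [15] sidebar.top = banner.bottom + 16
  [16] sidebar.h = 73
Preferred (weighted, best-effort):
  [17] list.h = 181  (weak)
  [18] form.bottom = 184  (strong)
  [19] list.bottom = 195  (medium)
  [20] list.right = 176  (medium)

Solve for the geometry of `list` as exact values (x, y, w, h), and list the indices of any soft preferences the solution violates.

1. list.x = 54  [list.left = form.left + 16]
2. list.y = 40  [list.top = form.top + 16]
3. list.h = 147  [form.bottom = list.bottom + 16]
4. list.w = 76  [banner.left = list.right + 16]

list = (x=54, y=40, w=76, h=147)
violated soft preferences: 17, 18, 19, 20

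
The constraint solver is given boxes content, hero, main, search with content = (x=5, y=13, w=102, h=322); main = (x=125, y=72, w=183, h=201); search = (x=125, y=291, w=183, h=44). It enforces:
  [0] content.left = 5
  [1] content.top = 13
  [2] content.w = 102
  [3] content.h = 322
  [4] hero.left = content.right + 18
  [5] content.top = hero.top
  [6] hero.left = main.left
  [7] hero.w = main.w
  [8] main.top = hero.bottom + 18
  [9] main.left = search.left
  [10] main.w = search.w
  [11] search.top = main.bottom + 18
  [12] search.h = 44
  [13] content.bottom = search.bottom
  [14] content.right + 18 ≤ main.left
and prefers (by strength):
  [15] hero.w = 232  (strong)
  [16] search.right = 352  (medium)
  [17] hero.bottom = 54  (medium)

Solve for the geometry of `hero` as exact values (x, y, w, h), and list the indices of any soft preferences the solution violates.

1. hero.x = 125  [hero.left = content.right + 18]
2. hero.y = 13  [content.top = hero.top]
3. hero.w = 183  [hero.w = main.w]
4. hero.h = 41  [main.top = hero.bottom + 18]

hero = (x=125, y=13, w=183, h=41)
violated soft preferences: 15, 16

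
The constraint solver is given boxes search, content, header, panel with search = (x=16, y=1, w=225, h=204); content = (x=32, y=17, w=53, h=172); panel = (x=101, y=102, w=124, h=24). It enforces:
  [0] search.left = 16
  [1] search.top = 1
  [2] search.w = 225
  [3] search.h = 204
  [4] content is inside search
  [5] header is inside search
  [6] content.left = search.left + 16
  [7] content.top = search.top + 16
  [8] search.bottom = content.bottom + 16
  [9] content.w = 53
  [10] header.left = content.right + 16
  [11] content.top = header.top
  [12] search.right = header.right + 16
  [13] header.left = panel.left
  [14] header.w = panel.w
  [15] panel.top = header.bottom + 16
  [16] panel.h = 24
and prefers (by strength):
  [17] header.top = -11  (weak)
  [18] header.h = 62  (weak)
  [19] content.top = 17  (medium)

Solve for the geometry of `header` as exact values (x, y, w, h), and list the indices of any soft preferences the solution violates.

1. header.x = 101  [header.left = content.right + 16]
2. header.y = 17  [content.top = header.top]
3. header.w = 124  [search.right = header.right + 16]
4. header.h = 69  [panel.top = header.bottom + 16]

header = (x=101, y=17, w=124, h=69)
violated soft preferences: 17, 18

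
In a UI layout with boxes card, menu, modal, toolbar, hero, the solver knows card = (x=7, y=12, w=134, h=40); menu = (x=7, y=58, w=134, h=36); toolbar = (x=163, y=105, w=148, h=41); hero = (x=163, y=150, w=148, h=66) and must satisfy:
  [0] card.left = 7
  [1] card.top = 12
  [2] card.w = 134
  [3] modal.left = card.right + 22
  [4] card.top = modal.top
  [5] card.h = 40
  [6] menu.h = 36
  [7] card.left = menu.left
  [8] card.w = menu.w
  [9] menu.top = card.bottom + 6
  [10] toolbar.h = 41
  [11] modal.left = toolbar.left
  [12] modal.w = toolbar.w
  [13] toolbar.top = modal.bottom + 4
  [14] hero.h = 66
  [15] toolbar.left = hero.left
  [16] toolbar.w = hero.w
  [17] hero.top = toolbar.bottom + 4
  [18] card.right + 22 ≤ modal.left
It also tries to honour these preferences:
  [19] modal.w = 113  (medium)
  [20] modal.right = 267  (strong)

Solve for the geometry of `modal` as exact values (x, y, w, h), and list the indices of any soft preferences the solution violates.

1. modal.x = 163  [modal.left = card.right + 22]
2. modal.y = 12  [card.top = modal.top]
3. modal.w = 148  [modal.w = toolbar.w]
4. modal.h = 89  [toolbar.top = modal.bottom + 4]

modal = (x=163, y=12, w=148, h=89)
violated soft preferences: 19, 20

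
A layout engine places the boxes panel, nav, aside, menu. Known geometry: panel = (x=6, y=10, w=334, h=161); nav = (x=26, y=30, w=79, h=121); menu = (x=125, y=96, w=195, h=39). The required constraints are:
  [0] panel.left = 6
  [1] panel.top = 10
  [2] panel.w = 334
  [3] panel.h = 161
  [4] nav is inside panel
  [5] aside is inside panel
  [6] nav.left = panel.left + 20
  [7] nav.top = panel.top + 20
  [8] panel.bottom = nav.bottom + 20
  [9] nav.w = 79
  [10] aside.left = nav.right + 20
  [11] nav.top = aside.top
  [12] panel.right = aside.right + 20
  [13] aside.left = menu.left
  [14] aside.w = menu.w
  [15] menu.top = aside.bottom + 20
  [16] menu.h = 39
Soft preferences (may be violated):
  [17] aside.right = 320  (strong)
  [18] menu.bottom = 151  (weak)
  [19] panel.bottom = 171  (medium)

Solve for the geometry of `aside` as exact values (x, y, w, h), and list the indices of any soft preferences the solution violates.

1. aside.x = 125  [aside.left = nav.right + 20]
2. aside.y = 30  [nav.top = aside.top]
3. aside.w = 195  [panel.right = aside.right + 20]
4. aside.h = 46  [menu.top = aside.bottom + 20]

aside = (x=125, y=30, w=195, h=46)
violated soft preferences: 18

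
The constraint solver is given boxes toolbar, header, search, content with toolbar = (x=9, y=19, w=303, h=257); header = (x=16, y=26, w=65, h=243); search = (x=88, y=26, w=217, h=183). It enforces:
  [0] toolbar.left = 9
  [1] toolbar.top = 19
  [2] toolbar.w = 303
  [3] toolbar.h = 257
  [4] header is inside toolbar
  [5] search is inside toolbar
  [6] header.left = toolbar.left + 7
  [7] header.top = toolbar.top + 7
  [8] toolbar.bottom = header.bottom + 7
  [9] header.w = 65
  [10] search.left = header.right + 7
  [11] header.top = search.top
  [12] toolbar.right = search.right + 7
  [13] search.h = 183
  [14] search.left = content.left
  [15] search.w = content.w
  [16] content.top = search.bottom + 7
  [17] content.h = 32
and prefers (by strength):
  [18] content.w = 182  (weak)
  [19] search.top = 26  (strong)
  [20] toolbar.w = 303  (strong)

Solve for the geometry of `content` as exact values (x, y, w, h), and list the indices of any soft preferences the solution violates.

1. content.x = 88  [search.left = content.left]
2. content.w = 217  [search.w = content.w]
3. content.y = 216  [content.top = search.bottom + 7]
4. content.h = 32  [content.h = 32]

content = (x=88, y=216, w=217, h=32)
violated soft preferences: 18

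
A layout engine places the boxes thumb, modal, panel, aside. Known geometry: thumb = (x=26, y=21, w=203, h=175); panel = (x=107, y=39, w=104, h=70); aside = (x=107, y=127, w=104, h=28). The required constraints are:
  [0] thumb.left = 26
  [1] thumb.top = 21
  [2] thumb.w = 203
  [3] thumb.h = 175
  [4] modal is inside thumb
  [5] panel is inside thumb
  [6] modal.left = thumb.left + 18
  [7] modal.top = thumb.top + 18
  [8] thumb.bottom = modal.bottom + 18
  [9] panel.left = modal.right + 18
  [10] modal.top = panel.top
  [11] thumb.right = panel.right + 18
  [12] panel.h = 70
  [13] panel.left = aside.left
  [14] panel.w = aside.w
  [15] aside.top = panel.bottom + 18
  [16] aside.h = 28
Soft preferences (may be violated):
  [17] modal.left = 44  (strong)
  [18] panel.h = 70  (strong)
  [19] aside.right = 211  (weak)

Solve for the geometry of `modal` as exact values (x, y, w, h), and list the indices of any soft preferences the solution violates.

modal = (x=44, y=39, w=45, h=139)
violated soft preferences: none

1. modal.x = 44  [modal.left = thumb.left + 18]
2. modal.y = 39  [modal.top = thumb.top + 18]
3. modal.h = 139  [thumb.bottom = modal.bottom + 18]
4. modal.w = 45  [panel.left = modal.right + 18]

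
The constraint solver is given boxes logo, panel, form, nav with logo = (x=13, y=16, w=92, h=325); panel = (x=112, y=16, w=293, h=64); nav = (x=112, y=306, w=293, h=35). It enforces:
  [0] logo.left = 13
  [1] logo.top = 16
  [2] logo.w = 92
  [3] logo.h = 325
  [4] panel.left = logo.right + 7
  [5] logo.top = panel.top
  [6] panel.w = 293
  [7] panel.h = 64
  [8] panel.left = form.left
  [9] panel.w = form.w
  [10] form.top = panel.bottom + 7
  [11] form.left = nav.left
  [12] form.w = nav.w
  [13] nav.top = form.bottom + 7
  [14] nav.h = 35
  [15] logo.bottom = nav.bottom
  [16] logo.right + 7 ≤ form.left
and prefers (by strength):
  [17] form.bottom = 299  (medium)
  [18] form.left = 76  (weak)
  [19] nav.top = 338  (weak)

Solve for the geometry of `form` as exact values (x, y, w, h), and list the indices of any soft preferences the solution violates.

1. form.x = 112  [panel.left = form.left]
2. form.w = 293  [panel.w = form.w]
3. form.y = 87  [form.top = panel.bottom + 7]
4. form.h = 212  [nav.top = form.bottom + 7]

form = (x=112, y=87, w=293, h=212)
violated soft preferences: 18, 19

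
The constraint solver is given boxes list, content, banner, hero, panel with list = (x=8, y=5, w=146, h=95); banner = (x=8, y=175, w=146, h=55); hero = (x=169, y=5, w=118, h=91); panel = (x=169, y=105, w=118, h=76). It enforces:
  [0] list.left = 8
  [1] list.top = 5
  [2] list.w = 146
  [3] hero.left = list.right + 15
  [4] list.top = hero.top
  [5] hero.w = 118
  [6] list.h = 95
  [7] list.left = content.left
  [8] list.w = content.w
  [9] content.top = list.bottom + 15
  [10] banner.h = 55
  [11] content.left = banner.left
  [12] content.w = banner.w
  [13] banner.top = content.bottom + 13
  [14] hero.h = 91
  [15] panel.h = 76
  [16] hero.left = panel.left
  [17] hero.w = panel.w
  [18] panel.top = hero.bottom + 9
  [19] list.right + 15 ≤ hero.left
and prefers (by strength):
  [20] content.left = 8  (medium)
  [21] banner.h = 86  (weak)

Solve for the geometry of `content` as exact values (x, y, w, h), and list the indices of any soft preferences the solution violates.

1. content.x = 8  [list.left = content.left]
2. content.w = 146  [list.w = content.w]
3. content.y = 115  [content.top = list.bottom + 15]
4. content.h = 47  [banner.top = content.bottom + 13]

content = (x=8, y=115, w=146, h=47)
violated soft preferences: 21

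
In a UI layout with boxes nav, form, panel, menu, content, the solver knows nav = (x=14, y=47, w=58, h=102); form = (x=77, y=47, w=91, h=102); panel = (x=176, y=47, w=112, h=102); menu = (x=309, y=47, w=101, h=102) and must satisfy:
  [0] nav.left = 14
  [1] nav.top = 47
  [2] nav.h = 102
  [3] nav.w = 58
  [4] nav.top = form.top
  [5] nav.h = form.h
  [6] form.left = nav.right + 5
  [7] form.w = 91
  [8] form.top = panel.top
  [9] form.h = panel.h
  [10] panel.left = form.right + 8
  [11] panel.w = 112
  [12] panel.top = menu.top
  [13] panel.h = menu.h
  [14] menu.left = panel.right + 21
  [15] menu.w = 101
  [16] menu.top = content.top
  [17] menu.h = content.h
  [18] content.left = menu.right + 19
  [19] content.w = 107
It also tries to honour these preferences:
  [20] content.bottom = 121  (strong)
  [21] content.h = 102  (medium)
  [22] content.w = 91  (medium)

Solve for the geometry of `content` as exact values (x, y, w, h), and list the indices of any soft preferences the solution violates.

content = (x=429, y=47, w=107, h=102)
violated soft preferences: 20, 22

1. content.y = 47  [menu.top = content.top]
2. content.h = 102  [menu.h = content.h]
3. content.x = 429  [content.left = menu.right + 19]
4. content.w = 107  [content.w = 107]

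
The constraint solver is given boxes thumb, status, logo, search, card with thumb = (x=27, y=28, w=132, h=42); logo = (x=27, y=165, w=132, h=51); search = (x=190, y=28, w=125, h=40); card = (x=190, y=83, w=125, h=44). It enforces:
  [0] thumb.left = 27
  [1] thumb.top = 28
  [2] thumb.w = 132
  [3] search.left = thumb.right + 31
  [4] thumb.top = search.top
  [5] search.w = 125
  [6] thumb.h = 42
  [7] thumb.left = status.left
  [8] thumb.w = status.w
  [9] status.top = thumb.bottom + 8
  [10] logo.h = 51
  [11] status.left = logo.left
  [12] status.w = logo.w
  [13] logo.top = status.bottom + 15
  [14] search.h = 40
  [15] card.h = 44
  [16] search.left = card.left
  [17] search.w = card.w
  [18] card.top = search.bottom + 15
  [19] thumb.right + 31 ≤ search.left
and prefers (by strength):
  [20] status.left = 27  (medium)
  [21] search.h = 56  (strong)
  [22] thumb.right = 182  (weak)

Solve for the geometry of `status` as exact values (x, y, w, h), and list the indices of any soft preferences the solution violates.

1. status.x = 27  [thumb.left = status.left]
2. status.w = 132  [thumb.w = status.w]
3. status.y = 78  [status.top = thumb.bottom + 8]
4. status.h = 72  [logo.top = status.bottom + 15]

status = (x=27, y=78, w=132, h=72)
violated soft preferences: 21, 22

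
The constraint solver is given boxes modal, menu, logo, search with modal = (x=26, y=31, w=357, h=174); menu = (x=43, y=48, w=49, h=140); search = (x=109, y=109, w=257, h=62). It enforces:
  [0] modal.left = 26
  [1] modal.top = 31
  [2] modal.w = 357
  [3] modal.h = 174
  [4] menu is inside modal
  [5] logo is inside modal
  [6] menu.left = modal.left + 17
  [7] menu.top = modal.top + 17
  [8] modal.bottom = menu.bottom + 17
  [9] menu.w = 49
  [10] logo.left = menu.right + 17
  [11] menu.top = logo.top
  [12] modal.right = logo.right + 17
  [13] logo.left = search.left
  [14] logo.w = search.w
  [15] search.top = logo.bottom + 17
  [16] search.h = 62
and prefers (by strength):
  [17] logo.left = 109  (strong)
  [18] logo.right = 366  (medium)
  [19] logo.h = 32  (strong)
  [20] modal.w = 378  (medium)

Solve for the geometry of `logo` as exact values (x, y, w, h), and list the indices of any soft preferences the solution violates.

logo = (x=109, y=48, w=257, h=44)
violated soft preferences: 19, 20

1. logo.x = 109  [logo.left = menu.right + 17]
2. logo.y = 48  [menu.top = logo.top]
3. logo.w = 257  [modal.right = logo.right + 17]
4. logo.h = 44  [search.top = logo.bottom + 17]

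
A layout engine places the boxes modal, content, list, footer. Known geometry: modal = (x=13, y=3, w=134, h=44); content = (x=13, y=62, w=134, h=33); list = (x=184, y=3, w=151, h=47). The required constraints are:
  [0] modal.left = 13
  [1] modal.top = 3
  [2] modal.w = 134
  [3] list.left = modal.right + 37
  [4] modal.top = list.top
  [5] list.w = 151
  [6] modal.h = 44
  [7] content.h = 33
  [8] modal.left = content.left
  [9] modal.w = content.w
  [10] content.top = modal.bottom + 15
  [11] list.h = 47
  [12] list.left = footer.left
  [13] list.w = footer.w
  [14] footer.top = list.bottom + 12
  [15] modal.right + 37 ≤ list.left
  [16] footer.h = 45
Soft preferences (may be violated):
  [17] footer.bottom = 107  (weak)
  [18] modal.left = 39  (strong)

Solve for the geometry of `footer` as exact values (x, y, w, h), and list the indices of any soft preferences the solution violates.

footer = (x=184, y=62, w=151, h=45)
violated soft preferences: 18

1. footer.x = 184  [list.left = footer.left]
2. footer.w = 151  [list.w = footer.w]
3. footer.y = 62  [footer.top = list.bottom + 12]
4. footer.h = 45  [footer.h = 45]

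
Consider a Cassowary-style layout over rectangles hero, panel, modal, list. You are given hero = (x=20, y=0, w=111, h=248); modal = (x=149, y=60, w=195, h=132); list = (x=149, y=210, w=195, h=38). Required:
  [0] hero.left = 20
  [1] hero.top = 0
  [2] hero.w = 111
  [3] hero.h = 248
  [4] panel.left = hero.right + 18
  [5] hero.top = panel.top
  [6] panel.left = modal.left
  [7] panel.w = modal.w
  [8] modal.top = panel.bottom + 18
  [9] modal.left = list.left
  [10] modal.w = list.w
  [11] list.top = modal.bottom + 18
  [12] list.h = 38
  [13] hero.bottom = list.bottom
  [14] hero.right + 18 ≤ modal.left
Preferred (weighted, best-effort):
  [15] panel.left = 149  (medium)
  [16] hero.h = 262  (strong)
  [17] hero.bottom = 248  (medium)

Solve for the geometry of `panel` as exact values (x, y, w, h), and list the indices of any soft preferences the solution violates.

panel = (x=149, y=0, w=195, h=42)
violated soft preferences: 16

1. panel.x = 149  [panel.left = hero.right + 18]
2. panel.y = 0  [hero.top = panel.top]
3. panel.w = 195  [panel.w = modal.w]
4. panel.h = 42  [modal.top = panel.bottom + 18]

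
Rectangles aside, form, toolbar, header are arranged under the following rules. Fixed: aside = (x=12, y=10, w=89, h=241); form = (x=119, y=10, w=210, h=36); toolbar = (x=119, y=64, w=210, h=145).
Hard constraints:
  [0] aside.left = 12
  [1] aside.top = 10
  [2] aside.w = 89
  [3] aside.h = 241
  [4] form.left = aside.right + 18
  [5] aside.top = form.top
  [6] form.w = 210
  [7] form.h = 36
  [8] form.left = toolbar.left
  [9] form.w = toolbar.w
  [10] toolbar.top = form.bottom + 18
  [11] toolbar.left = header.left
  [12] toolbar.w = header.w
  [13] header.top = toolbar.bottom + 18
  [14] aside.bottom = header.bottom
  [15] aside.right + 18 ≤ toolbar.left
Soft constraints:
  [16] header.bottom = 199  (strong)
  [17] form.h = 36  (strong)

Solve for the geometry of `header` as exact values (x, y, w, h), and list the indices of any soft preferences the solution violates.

1. header.x = 119  [toolbar.left = header.left]
2. header.w = 210  [toolbar.w = header.w]
3. header.y = 227  [header.top = toolbar.bottom + 18]
4. header.h = 24  [aside.bottom = header.bottom]

header = (x=119, y=227, w=210, h=24)
violated soft preferences: 16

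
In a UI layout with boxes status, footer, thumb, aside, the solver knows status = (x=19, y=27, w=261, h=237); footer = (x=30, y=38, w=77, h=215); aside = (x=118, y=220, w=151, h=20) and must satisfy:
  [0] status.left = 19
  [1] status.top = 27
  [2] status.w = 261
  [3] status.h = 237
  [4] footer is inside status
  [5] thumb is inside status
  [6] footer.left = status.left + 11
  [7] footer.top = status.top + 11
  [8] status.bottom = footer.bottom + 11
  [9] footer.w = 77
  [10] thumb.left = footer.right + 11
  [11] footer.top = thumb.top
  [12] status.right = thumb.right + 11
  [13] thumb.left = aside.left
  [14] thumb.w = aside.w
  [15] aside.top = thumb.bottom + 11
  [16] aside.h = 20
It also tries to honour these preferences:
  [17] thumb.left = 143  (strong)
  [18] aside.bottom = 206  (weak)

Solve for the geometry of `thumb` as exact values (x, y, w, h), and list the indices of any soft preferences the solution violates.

1. thumb.x = 118  [thumb.left = footer.right + 11]
2. thumb.y = 38  [footer.top = thumb.top]
3. thumb.w = 151  [status.right = thumb.right + 11]
4. thumb.h = 171  [aside.top = thumb.bottom + 11]

thumb = (x=118, y=38, w=151, h=171)
violated soft preferences: 17, 18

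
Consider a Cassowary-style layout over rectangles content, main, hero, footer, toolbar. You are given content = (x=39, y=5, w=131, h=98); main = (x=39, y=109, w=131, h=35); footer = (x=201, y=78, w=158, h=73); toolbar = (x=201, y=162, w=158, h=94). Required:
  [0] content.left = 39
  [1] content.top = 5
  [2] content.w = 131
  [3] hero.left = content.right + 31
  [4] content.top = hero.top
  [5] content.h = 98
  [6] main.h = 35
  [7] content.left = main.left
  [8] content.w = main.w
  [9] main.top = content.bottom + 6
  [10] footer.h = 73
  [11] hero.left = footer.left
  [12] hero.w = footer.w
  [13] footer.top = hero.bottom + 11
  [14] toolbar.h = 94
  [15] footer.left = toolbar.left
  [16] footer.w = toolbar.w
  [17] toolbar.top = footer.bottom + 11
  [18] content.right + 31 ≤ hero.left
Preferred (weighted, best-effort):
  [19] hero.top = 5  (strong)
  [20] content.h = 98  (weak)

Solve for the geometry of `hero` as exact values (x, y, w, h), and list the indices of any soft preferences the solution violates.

1. hero.x = 201  [hero.left = content.right + 31]
2. hero.y = 5  [content.top = hero.top]
3. hero.w = 158  [hero.w = footer.w]
4. hero.h = 62  [footer.top = hero.bottom + 11]

hero = (x=201, y=5, w=158, h=62)
violated soft preferences: none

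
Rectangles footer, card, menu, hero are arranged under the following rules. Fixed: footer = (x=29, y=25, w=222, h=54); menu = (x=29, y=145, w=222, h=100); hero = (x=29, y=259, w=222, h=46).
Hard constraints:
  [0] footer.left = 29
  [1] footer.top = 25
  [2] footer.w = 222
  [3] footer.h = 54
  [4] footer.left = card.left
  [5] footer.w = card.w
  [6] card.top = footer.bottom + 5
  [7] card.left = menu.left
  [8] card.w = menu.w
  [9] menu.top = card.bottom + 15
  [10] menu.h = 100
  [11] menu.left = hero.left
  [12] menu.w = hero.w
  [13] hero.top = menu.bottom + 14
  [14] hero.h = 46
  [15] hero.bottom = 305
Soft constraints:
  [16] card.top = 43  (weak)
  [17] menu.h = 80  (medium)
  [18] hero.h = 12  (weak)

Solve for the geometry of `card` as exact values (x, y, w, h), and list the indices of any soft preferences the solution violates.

1. card.x = 29  [footer.left = card.left]
2. card.w = 222  [footer.w = card.w]
3. card.y = 84  [card.top = footer.bottom + 5]
4. card.h = 46  [menu.top = card.bottom + 15]

card = (x=29, y=84, w=222, h=46)
violated soft preferences: 16, 17, 18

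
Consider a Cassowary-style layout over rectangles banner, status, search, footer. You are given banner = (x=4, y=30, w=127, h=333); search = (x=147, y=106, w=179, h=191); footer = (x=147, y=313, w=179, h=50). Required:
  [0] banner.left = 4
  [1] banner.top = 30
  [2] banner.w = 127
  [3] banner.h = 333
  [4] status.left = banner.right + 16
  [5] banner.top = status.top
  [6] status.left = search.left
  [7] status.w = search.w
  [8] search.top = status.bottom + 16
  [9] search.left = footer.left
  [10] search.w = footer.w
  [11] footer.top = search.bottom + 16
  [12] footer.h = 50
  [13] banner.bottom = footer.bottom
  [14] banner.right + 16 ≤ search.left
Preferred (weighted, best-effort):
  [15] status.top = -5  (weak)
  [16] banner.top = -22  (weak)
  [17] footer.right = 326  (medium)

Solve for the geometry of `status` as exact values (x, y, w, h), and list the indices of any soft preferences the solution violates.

status = (x=147, y=30, w=179, h=60)
violated soft preferences: 15, 16

1. status.x = 147  [status.left = banner.right + 16]
2. status.y = 30  [banner.top = status.top]
3. status.w = 179  [status.w = search.w]
4. status.h = 60  [search.top = status.bottom + 16]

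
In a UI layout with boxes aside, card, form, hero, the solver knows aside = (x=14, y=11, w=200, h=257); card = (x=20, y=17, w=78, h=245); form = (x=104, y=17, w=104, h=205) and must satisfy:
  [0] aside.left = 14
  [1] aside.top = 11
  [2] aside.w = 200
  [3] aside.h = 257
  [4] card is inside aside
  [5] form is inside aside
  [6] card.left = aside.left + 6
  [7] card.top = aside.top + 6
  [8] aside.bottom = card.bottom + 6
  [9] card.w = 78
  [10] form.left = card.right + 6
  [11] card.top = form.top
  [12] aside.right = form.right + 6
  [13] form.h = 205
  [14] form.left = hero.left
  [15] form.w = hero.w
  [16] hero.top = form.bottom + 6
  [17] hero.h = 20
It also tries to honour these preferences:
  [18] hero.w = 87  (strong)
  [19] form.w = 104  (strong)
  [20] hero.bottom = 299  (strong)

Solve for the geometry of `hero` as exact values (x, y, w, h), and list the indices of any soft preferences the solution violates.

hero = (x=104, y=228, w=104, h=20)
violated soft preferences: 18, 20

1. hero.x = 104  [form.left = hero.left]
2. hero.w = 104  [form.w = hero.w]
3. hero.y = 228  [hero.top = form.bottom + 6]
4. hero.h = 20  [hero.h = 20]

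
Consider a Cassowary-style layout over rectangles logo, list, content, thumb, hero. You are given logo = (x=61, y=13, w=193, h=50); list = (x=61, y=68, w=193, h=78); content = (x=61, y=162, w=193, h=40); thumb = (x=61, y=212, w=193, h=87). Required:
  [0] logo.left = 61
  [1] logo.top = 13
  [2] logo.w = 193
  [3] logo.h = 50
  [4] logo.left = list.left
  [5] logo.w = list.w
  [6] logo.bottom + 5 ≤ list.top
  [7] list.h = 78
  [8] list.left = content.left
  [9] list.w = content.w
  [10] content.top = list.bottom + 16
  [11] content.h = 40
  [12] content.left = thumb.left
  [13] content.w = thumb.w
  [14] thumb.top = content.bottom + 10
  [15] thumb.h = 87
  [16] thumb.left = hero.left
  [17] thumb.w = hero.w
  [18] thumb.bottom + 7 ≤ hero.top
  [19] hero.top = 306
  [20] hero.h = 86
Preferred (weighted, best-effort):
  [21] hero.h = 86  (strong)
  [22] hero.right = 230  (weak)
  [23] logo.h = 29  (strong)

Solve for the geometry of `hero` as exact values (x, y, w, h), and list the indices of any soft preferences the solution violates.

1. hero.x = 61  [thumb.left = hero.left]
2. hero.w = 193  [thumb.w = hero.w]
3. hero.y = 306  [hero.top = 306]
4. hero.h = 86  [hero.h = 86]

hero = (x=61, y=306, w=193, h=86)
violated soft preferences: 22, 23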